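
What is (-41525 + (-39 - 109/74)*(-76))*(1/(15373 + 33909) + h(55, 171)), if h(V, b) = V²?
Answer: -212080671523365/1823434 ≈ -1.1631e+8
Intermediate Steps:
(-41525 + (-39 - 109/74)*(-76))*(1/(15373 + 33909) + h(55, 171)) = (-41525 + (-39 - 109/74)*(-76))*(1/(15373 + 33909) + 55²) = (-41525 + (-39 - 109*1/74)*(-76))*(1/49282 + 3025) = (-41525 + (-39 - 109/74)*(-76))*(1/49282 + 3025) = (-41525 - 2995/74*(-76))*(149078051/49282) = (-41525 + 113810/37)*(149078051/49282) = -1422615/37*149078051/49282 = -212080671523365/1823434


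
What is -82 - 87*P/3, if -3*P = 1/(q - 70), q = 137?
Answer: -16453/201 ≈ -81.856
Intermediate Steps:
P = -1/201 (P = -1/(3*(137 - 70)) = -1/3/67 = -1/3*1/67 = -1/201 ≈ -0.0049751)
-82 - 87*P/3 = -82 - (-29)/(67*3) = -82 - 87*(-1/603) = -82 + 29/201 = -16453/201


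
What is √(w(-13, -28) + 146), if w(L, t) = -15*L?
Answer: √341 ≈ 18.466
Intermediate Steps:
√(w(-13, -28) + 146) = √(-15*(-13) + 146) = √(195 + 146) = √341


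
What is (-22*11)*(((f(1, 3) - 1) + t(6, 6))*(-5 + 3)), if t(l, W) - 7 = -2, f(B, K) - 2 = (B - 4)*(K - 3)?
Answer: 2904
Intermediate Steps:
f(B, K) = 2 + (-4 + B)*(-3 + K) (f(B, K) = 2 + (B - 4)*(K - 3) = 2 + (-4 + B)*(-3 + K))
t(l, W) = 5 (t(l, W) = 7 - 2 = 5)
(-22*11)*(((f(1, 3) - 1) + t(6, 6))*(-5 + 3)) = (-22*11)*((((14 - 4*3 - 3*1 + 1*3) - 1) + 5)*(-5 + 3)) = -242*(((14 - 12 - 3 + 3) - 1) + 5)*(-2) = -242*((2 - 1) + 5)*(-2) = -242*(1 + 5)*(-2) = -1452*(-2) = -242*(-12) = 2904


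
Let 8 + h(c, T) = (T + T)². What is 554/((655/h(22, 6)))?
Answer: 75344/655 ≈ 115.03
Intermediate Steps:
h(c, T) = -8 + 4*T² (h(c, T) = -8 + (T + T)² = -8 + (2*T)² = -8 + 4*T²)
554/((655/h(22, 6))) = 554/((655/(-8 + 4*6²))) = 554/((655/(-8 + 4*36))) = 554/((655/(-8 + 144))) = 554/((655/136)) = 554/((655*(1/136))) = 554/(655/136) = 554*(136/655) = 75344/655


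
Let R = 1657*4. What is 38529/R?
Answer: 38529/6628 ≈ 5.8131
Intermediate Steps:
R = 6628
38529/R = 38529/6628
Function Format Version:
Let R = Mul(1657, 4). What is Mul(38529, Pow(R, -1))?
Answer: Rational(38529, 6628) ≈ 5.8131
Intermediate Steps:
R = 6628
Mul(38529, Pow(R, -1)) = Mul(38529, Pow(6628, -1)) = Mul(38529, Rational(1, 6628)) = Rational(38529, 6628)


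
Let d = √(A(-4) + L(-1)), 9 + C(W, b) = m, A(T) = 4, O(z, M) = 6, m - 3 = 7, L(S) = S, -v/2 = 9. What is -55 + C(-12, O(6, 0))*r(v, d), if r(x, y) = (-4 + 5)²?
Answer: -54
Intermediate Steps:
v = -18 (v = -2*9 = -18)
m = 10 (m = 3 + 7 = 10)
C(W, b) = 1 (C(W, b) = -9 + 10 = 1)
d = √3 (d = √(4 - 1) = √3 ≈ 1.7320)
r(x, y) = 1 (r(x, y) = 1² = 1)
-55 + C(-12, O(6, 0))*r(v, d) = -55 + 1*1 = -55 + 1 = -54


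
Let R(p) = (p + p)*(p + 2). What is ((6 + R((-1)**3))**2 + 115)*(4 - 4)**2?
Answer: 0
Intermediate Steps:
R(p) = 2*p*(2 + p) (R(p) = (2*p)*(2 + p) = 2*p*(2 + p))
((6 + R((-1)**3))**2 + 115)*(4 - 4)**2 = ((6 + 2*(-1)**3*(2 + (-1)**3))**2 + 115)*(4 - 4)**2 = ((6 + 2*(-1)*(2 - 1))**2 + 115)*0**2 = ((6 + 2*(-1)*1)**2 + 115)*0 = ((6 - 2)**2 + 115)*0 = (4**2 + 115)*0 = (16 + 115)*0 = 131*0 = 0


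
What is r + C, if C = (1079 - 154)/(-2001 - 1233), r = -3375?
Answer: -10915675/3234 ≈ -3375.3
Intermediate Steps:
C = -925/3234 (C = 925/(-3234) = 925*(-1/3234) = -925/3234 ≈ -0.28602)
r + C = -3375 - 925/3234 = -10915675/3234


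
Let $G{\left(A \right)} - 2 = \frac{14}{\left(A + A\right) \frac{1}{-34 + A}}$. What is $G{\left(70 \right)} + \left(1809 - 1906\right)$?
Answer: $- \frac{457}{5} \approx -91.4$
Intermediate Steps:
$G{\left(A \right)} = 2 + \frac{7 \left(-34 + A\right)}{A}$ ($G{\left(A \right)} = 2 + \frac{14}{\left(A + A\right) \frac{1}{-34 + A}} = 2 + \frac{14}{2 A \frac{1}{-34 + A}} = 2 + 14 \frac{-34 + A}{2 A} = 2 + \frac{7 \left(-34 + A\right)}{A}$)
$G{\left(70 \right)} + \left(1809 - 1906\right) = \left(9 - \frac{238}{70}\right) + \left(1809 - 1906\right) = \left(9 - \frac{17}{5}\right) + \left(1809 - 1906\right) = \left(9 - \frac{17}{5}\right) - 97 = \frac{28}{5} - 97 = - \frac{457}{5}$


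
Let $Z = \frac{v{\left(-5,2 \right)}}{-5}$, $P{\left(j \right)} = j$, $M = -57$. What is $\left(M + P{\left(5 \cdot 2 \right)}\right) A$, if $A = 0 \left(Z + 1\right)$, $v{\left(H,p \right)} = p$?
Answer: $0$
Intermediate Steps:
$Z = - \frac{2}{5}$ ($Z = \frac{2}{-5} = 2 \left(- \frac{1}{5}\right) = - \frac{2}{5} \approx -0.4$)
$A = 0$ ($A = 0 \left(- \frac{2}{5} + 1\right) = 0 \cdot \frac{3}{5} = 0$)
$\left(M + P{\left(5 \cdot 2 \right)}\right) A = \left(-57 + 5 \cdot 2\right) 0 = \left(-57 + 10\right) 0 = \left(-47\right) 0 = 0$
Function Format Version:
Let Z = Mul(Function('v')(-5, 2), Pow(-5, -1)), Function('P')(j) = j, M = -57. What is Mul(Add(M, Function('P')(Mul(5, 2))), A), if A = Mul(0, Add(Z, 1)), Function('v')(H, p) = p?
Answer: 0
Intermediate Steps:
Z = Rational(-2, 5) (Z = Mul(2, Pow(-5, -1)) = Mul(2, Rational(-1, 5)) = Rational(-2, 5) ≈ -0.40000)
A = 0 (A = Mul(0, Add(Rational(-2, 5), 1)) = Mul(0, Rational(3, 5)) = 0)
Mul(Add(M, Function('P')(Mul(5, 2))), A) = Mul(Add(-57, Mul(5, 2)), 0) = Mul(Add(-57, 10), 0) = Mul(-47, 0) = 0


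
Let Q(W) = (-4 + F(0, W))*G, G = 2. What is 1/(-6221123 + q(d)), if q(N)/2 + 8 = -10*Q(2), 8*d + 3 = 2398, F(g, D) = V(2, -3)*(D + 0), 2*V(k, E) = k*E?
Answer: -1/6220739 ≈ -1.6075e-7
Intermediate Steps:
V(k, E) = E*k/2 (V(k, E) = (k*E)/2 = (E*k)/2 = E*k/2)
F(g, D) = -3*D (F(g, D) = ((½)*(-3)*2)*(D + 0) = -3*D)
d = 2395/8 (d = -3/8 + (⅛)*2398 = -3/8 + 1199/4 = 2395/8 ≈ 299.38)
Q(W) = -8 - 6*W (Q(W) = (-4 - 3*W)*2 = -8 - 6*W)
q(N) = 384 (q(N) = -16 + 2*(-10*(-8 - 6*2)) = -16 + 2*(-10*(-8 - 12)) = -16 + 2*(-10*(-20)) = -16 + 2*200 = -16 + 400 = 384)
1/(-6221123 + q(d)) = 1/(-6221123 + 384) = 1/(-6220739) = -1/6220739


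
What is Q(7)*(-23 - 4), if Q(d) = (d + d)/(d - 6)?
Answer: -378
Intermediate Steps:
Q(d) = 2*d/(-6 + d) (Q(d) = (2*d)/(-6 + d) = 2*d/(-6 + d))
Q(7)*(-23 - 4) = (2*7/(-6 + 7))*(-23 - 4) = (2*7/1)*(-27) = (2*7*1)*(-27) = 14*(-27) = -378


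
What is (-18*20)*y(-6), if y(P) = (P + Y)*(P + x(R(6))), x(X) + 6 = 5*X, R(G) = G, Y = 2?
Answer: 25920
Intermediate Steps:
x(X) = -6 + 5*X
y(P) = (2 + P)*(24 + P) (y(P) = (P + 2)*(P + (-6 + 5*6)) = (2 + P)*(P + (-6 + 30)) = (2 + P)*(P + 24) = (2 + P)*(24 + P))
(-18*20)*y(-6) = (-18*20)*(48 + (-6)² + 26*(-6)) = -360*(48 + 36 - 156) = -360*(-72) = 25920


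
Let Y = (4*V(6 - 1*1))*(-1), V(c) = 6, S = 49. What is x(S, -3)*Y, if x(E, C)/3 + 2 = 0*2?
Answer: 144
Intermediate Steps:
x(E, C) = -6 (x(E, C) = -6 + 3*(0*2) = -6 + 3*0 = -6 + 0 = -6)
Y = -24 (Y = (4*6)*(-1) = 24*(-1) = -24)
x(S, -3)*Y = -6*(-24) = 144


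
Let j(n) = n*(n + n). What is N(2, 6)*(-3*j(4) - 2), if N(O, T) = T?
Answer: -588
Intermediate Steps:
j(n) = 2*n² (j(n) = n*(2*n) = 2*n²)
N(2, 6)*(-3*j(4) - 2) = 6*(-6*4² - 2) = 6*(-6*16 - 2) = 6*(-3*32 - 2) = 6*(-96 - 2) = 6*(-98) = -588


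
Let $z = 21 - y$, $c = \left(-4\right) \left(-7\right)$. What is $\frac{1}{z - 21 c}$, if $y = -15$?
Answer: $- \frac{1}{552} \approx -0.0018116$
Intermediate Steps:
$c = 28$
$z = 36$ ($z = 21 - -15 = 21 + 15 = 36$)
$\frac{1}{z - 21 c} = \frac{1}{36 - 588} = \frac{1}{-552} = - \frac{1}{552}$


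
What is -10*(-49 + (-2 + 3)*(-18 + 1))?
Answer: 660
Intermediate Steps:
-10*(-49 + (-2 + 3)*(-18 + 1)) = -10*(-49 + 1*(-17)) = -10*(-49 - 17) = -10*(-66) = 660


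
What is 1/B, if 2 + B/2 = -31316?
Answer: -1/62636 ≈ -1.5965e-5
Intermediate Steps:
B = -62636 (B = -4 + 2*(-31316) = -4 - 62632 = -62636)
1/B = 1/(-62636) = -1/62636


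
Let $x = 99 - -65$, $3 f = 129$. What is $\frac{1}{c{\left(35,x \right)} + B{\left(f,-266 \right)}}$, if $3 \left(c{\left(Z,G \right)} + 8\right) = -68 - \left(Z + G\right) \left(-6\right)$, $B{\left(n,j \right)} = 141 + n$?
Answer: $\frac{3}{1654} \approx 0.0018138$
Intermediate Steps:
$f = 43$ ($f = \frac{1}{3} \cdot 129 = 43$)
$x = 164$ ($x = 99 + 65 = 164$)
$c{\left(Z,G \right)} = - \frac{92}{3} + 2 G + 2 Z$ ($c{\left(Z,G \right)} = -8 + \frac{-68 - \left(Z + G\right) \left(-6\right)}{3} = -8 + \frac{-68 - \left(G + Z\right) \left(-6\right)}{3} = -8 + \frac{-68 - \left(- 6 G - 6 Z\right)}{3} = -8 + \frac{-68 + \left(6 G + 6 Z\right)}{3} = -8 + \frac{-68 + 6 G + 6 Z}{3} = -8 + \left(- \frac{68}{3} + 2 G + 2 Z\right) = - \frac{92}{3} + 2 G + 2 Z$)
$\frac{1}{c{\left(35,x \right)} + B{\left(f,-266 \right)}} = \frac{1}{\left(- \frac{92}{3} + 2 \cdot 164 + 2 \cdot 35\right) + \left(141 + 43\right)} = \frac{1}{\left(- \frac{92}{3} + 328 + 70\right) + 184} = \frac{1}{\frac{1102}{3} + 184} = \frac{1}{\frac{1654}{3}} = \frac{3}{1654}$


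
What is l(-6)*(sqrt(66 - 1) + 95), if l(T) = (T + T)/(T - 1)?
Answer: 1140/7 + 12*sqrt(65)/7 ≈ 176.68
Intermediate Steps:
l(T) = 2*T/(-1 + T) (l(T) = (2*T)/(-1 + T) = 2*T/(-1 + T))
l(-6)*(sqrt(66 - 1) + 95) = (2*(-6)/(-1 - 6))*(sqrt(66 - 1) + 95) = (2*(-6)/(-7))*(sqrt(65) + 95) = (2*(-6)*(-1/7))*(95 + sqrt(65)) = 12*(95 + sqrt(65))/7 = 1140/7 + 12*sqrt(65)/7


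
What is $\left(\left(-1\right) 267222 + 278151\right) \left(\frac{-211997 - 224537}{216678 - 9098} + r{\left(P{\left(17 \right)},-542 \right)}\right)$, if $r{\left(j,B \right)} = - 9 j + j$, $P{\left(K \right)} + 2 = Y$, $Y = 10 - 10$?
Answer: $\frac{15763694517}{103790} \approx 1.5188 \cdot 10^{5}$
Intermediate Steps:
$Y = 0$
$P{\left(K \right)} = -2$ ($P{\left(K \right)} = -2 + 0 = -2$)
$r{\left(j,B \right)} = - 8 j$
$\left(\left(-1\right) 267222 + 278151\right) \left(\frac{-211997 - 224537}{216678 - 9098} + r{\left(P{\left(17 \right)},-542 \right)}\right) = \left(\left(-1\right) 267222 + 278151\right) \left(\frac{-211997 - 224537}{216678 - 9098} - -16\right) = \left(-267222 + 278151\right) \left(- \frac{436534}{207580} + 16\right) = 10929 \left(\left(-436534\right) \frac{1}{207580} + 16\right) = 10929 \left(- \frac{218267}{103790} + 16\right) = 10929 \cdot \frac{1442373}{103790} = \frac{15763694517}{103790}$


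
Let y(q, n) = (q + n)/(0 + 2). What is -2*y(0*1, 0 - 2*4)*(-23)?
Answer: -184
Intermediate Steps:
y(q, n) = n/2 + q/2 (y(q, n) = (n + q)/2 = (n + q)*(½) = n/2 + q/2)
-2*y(0*1, 0 - 2*4)*(-23) = -2*((0 - 2*4)/2 + (0*1)/2)*(-23) = -2*((0 - 8)/2 + (½)*0)*(-23) = -2*((½)*(-8) + 0)*(-23) = -2*(-4 + 0)*(-23) = -2*(-4)*(-23) = 8*(-23) = -184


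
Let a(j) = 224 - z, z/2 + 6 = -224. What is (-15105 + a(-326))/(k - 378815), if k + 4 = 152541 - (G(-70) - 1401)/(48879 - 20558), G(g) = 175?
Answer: 408417141/6408418012 ≈ 0.063731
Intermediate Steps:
z = -460 (z = -12 + 2*(-224) = -12 - 448 = -460)
a(j) = 684 (a(j) = 224 - 1*(-460) = 224 + 460 = 684)
k = 4320001603/28321 (k = -4 + (152541 - (175 - 1401)/(48879 - 20558)) = -4 + (152541 - (-1226)/28321) = -4 + (152541 - 1*(-1226/28321)) = -4 + (152541 + 1226/28321) = -4 + 4320114887/28321 = 4320001603/28321 ≈ 1.5254e+5)
(-15105 + a(-326))/(k - 378815) = (-15105 + 684)/(4320001603/28321 - 378815) = -14421/(-6408418012/28321) = -14421*(-28321/6408418012) = 408417141/6408418012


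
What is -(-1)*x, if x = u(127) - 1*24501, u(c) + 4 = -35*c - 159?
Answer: -29109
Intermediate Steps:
u(c) = -163 - 35*c (u(c) = -4 + (-35*c - 159) = -4 + (-159 - 35*c) = -163 - 35*c)
x = -29109 (x = (-163 - 35*127) - 1*24501 = (-163 - 4445) - 24501 = -4608 - 24501 = -29109)
-(-1)*x = -(-1)*(-29109) = -1*29109 = -29109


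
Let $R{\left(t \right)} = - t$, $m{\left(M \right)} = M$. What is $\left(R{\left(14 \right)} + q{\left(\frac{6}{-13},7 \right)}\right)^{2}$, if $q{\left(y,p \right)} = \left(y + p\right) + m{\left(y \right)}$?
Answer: $\frac{10609}{169} \approx 62.775$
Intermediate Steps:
$q{\left(y,p \right)} = p + 2 y$ ($q{\left(y,p \right)} = \left(y + p\right) + y = \left(p + y\right) + y = p + 2 y$)
$\left(R{\left(14 \right)} + q{\left(\frac{6}{-13},7 \right)}\right)^{2} = \left(\left(-1\right) 14 + \left(7 + 2 \frac{6}{-13}\right)\right)^{2} = \left(-14 + \left(7 + 2 \cdot 6 \left(- \frac{1}{13}\right)\right)\right)^{2} = \left(-14 + \left(7 + 2 \left(- \frac{6}{13}\right)\right)\right)^{2} = \left(-14 + \left(7 - \frac{12}{13}\right)\right)^{2} = \left(-14 + \frac{79}{13}\right)^{2} = \left(- \frac{103}{13}\right)^{2} = \frac{10609}{169}$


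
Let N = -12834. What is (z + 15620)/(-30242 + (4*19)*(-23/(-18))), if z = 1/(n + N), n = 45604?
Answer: -4606806609/8890632080 ≈ -0.51816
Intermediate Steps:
z = 1/32770 (z = 1/(45604 - 12834) = 1/32770 ≈ 3.0516e-5)
(z + 15620)/(-30242 + (4*19)*(-23/(-18))) = (1/32770 + 15620)/(-30242 + (4*19)*(-23/(-18))) = 511867401/(32770*(-30242 + 76*(-23*(-1/18)))) = 511867401/(32770*(-30242 + 76*(23/18))) = 511867401/(32770*(-30242 + 874/9)) = 511867401/(32770*(-271304/9)) = (511867401/32770)*(-9/271304) = -4606806609/8890632080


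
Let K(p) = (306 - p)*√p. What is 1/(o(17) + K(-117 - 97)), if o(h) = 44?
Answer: 11/14466884 - 65*I*√214/7233442 ≈ 7.6036e-7 - 0.00013145*I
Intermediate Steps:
K(p) = √p*(306 - p)
1/(o(17) + K(-117 - 97)) = 1/(44 + √(-117 - 97)*(306 - (-117 - 97))) = 1/(44 + √(-214)*(306 - 1*(-214))) = 1/(44 + (I*√214)*(306 + 214)) = 1/(44 + (I*√214)*520) = 1/(44 + 520*I*√214)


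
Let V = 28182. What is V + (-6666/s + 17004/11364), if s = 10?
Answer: 130292504/4735 ≈ 27517.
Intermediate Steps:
V + (-6666/s + 17004/11364) = 28182 + (-6666/10 + 17004/11364) = 28182 + (-6666*1/10 + 17004*(1/11364)) = 28182 + (-3333/5 + 1417/947) = 28182 - 3149266/4735 = 130292504/4735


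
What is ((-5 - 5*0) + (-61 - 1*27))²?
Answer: 8649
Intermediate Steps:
((-5 - 5*0) + (-61 - 1*27))² = ((-5 + 0) + (-61 - 27))² = (-5 - 88)² = (-93)² = 8649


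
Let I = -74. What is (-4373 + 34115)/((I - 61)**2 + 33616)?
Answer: 29742/51841 ≈ 0.57372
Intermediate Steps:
(-4373 + 34115)/((I - 61)**2 + 33616) = (-4373 + 34115)/((-74 - 61)**2 + 33616) = 29742/((-135)**2 + 33616) = 29742/(18225 + 33616) = 29742/51841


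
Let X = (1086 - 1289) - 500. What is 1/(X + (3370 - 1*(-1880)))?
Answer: 1/4547 ≈ 0.00021993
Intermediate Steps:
X = -703 (X = -203 - 500 = -703)
1/(X + (3370 - 1*(-1880))) = 1/(-703 + (3370 - 1*(-1880))) = 1/(-703 + (3370 + 1880)) = 1/(-703 + 5250) = 1/4547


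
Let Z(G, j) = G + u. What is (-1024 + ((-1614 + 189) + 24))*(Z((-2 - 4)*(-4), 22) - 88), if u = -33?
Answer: 235225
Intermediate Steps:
Z(G, j) = -33 + G (Z(G, j) = G - 33 = -33 + G)
(-1024 + ((-1614 + 189) + 24))*(Z((-2 - 4)*(-4), 22) - 88) = (-1024 + ((-1614 + 189) + 24))*((-33 + (-2 - 4)*(-4)) - 88) = (-1024 + (-1425 + 24))*((-33 - 6*(-4)) - 88) = (-1024 - 1401)*((-33 + 24) - 88) = -2425*(-9 - 88) = -2425*(-97) = 235225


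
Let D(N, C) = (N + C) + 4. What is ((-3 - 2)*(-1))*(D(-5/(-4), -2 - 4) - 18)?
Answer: -375/4 ≈ -93.750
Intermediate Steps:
D(N, C) = 4 + C + N (D(N, C) = (C + N) + 4 = 4 + C + N)
((-3 - 2)*(-1))*(D(-5/(-4), -2 - 4) - 18) = ((-3 - 2)*(-1))*((4 + (-2 - 4) - 5/(-4)) - 18) = (-5*(-1))*((4 - 6 - 5*(-1/4)) - 18) = 5*((4 - 6 + 5/4) - 18) = 5*(-3/4 - 18) = 5*(-75/4) = -375/4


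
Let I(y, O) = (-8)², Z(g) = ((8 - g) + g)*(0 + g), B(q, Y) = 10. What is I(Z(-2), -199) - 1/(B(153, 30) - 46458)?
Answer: 2972673/46448 ≈ 64.000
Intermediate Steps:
Z(g) = 8*g
I(y, O) = 64
I(Z(-2), -199) - 1/(B(153, 30) - 46458) = 64 - 1/(10 - 46458) = 64 - 1/(-46448) = 64 - 1*(-1/46448) = 64 + 1/46448 = 2972673/46448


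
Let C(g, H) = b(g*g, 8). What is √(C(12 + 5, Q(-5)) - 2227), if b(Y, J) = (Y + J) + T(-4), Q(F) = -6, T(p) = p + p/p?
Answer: I*√1933 ≈ 43.966*I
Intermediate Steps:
T(p) = 1 + p (T(p) = p + 1 = 1 + p)
b(Y, J) = -3 + J + Y (b(Y, J) = (Y + J) + (1 - 4) = (J + Y) - 3 = -3 + J + Y)
C(g, H) = 5 + g² (C(g, H) = -3 + 8 + g*g = -3 + 8 + g² = 5 + g²)
√(C(12 + 5, Q(-5)) - 2227) = √((5 + (12 + 5)²) - 2227) = √((5 + 17²) - 2227) = √((5 + 289) - 2227) = √(294 - 2227) = √(-1933) = I*√1933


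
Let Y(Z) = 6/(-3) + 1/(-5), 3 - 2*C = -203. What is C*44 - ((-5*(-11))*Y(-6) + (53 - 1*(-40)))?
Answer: 4560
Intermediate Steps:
C = 103 (C = 3/2 - 1/2*(-203) = 3/2 + 203/2 = 103)
Y(Z) = -11/5 (Y(Z) = 6*(-1/3) + 1*(-1/5) = -2 - 1/5 = -11/5)
C*44 - ((-5*(-11))*Y(-6) + (53 - 1*(-40))) = 103*44 - (-5*(-11)*(-11/5) + (53 - 1*(-40))) = 4532 - (55*(-11/5) + (53 + 40)) = 4532 - (-121 + 93) = 4532 - 1*(-28) = 4532 + 28 = 4560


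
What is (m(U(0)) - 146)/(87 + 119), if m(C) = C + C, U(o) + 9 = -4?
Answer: -86/103 ≈ -0.83495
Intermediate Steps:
U(o) = -13 (U(o) = -9 - 4 = -13)
m(C) = 2*C
(m(U(0)) - 146)/(87 + 119) = (2*(-13) - 146)/(87 + 119) = (-26 - 146)/206 = -172*1/206 = -86/103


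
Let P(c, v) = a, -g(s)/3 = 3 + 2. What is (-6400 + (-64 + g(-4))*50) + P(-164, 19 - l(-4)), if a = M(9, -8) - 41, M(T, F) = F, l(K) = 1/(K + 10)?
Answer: -10399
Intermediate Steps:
l(K) = 1/(10 + K)
g(s) = -15 (g(s) = -3*(3 + 2) = -3*5 = -15)
a = -49 (a = -8 - 41 = -49)
P(c, v) = -49
(-6400 + (-64 + g(-4))*50) + P(-164, 19 - l(-4)) = (-6400 + (-64 - 15)*50) - 49 = (-6400 - 79*50) - 49 = (-6400 - 3950) - 49 = -10350 - 49 = -10399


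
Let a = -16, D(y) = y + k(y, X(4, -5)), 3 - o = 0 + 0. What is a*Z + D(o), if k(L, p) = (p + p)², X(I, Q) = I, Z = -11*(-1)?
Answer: -109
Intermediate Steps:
Z = 11
o = 3 (o = 3 - (0 + 0) = 3 - 1*0 = 3 + 0 = 3)
k(L, p) = 4*p² (k(L, p) = (2*p)² = 4*p²)
D(y) = 64 + y (D(y) = y + 4*4² = y + 4*16 = y + 64 = 64 + y)
a*Z + D(o) = -16*11 + (64 + 3) = -176 + 67 = -109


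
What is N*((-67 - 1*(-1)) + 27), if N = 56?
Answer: -2184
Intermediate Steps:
N*((-67 - 1*(-1)) + 27) = 56*((-67 - 1*(-1)) + 27) = 56*((-67 + 1) + 27) = 56*(-66 + 27) = 56*(-39) = -2184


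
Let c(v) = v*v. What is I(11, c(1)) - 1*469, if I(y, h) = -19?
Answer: -488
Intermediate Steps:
c(v) = v**2
I(11, c(1)) - 1*469 = -19 - 1*469 = -19 - 469 = -488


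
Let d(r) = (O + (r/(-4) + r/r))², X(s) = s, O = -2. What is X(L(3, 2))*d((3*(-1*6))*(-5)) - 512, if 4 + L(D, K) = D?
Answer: -4257/4 ≈ -1064.3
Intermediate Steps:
L(D, K) = -4 + D
d(r) = (-1 - r/4)² (d(r) = (-2 + (r/(-4) + r/r))² = (-2 + (r*(-¼) + 1))² = (-2 + (-r/4 + 1))² = (-2 + (1 - r/4))² = (-1 - r/4)²)
X(L(3, 2))*d((3*(-1*6))*(-5)) - 512 = (-4 + 3)*((4 + (3*(-1*6))*(-5))²/16) - 512 = -(4 + (3*(-6))*(-5))²/16 - 512 = -(4 - 18*(-5))²/16 - 512 = -(4 + 90)²/16 - 512 = -94²/16 - 512 = -8836/16 - 512 = -1*2209/4 - 512 = -2209/4 - 512 = -4257/4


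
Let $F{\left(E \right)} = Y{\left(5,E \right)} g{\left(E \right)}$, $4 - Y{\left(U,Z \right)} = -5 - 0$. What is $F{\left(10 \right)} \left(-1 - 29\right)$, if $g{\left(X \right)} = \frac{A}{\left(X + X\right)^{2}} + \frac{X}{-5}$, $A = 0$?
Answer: $540$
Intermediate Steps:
$Y{\left(U,Z \right)} = 9$ ($Y{\left(U,Z \right)} = 4 - \left(-5 - 0\right) = 4 - \left(-5 + 0\right) = 4 - -5 = 4 + 5 = 9$)
$g{\left(X \right)} = - \frac{X}{5}$ ($g{\left(X \right)} = \frac{0}{\left(X + X\right)^{2}} + \frac{X}{-5} = \frac{0}{\left(2 X\right)^{2}} + X \left(- \frac{1}{5}\right) = \frac{0}{4 X^{2}} - \frac{X}{5} = 0 \frac{1}{4 X^{2}} - \frac{X}{5} = 0 - \frac{X}{5} = - \frac{X}{5}$)
$F{\left(E \right)} = - \frac{9 E}{5}$ ($F{\left(E \right)} = 9 \left(- \frac{E}{5}\right) = - \frac{9 E}{5}$)
$F{\left(10 \right)} \left(-1 - 29\right) = \left(- \frac{9}{5}\right) 10 \left(-1 - 29\right) = \left(-18\right) \left(-30\right) = 540$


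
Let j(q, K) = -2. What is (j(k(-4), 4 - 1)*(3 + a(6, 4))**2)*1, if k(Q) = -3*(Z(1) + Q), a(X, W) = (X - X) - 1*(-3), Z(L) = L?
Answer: -72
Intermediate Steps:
a(X, W) = 3 (a(X, W) = 0 + 3 = 3)
k(Q) = -3 - 3*Q (k(Q) = -3*(1 + Q) = -3 - 3*Q)
(j(k(-4), 4 - 1)*(3 + a(6, 4))**2)*1 = -2*(3 + 3)**2*1 = -2*6**2*1 = -2*36*1 = -72*1 = -72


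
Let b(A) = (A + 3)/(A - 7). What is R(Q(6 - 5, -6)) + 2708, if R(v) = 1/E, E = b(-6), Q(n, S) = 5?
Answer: 8137/3 ≈ 2712.3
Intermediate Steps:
b(A) = (3 + A)/(-7 + A)
E = 3/13 (E = (3 - 6)/(-7 - 6) = -3/(-13) = -1/13*(-3) = 3/13 ≈ 0.23077)
R(v) = 13/3 (R(v) = 1/(3/13) = 13/3)
R(Q(6 - 5, -6)) + 2708 = 13/3 + 2708 = 8137/3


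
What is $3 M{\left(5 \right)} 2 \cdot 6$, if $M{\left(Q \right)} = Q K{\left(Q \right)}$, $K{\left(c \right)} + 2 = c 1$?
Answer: $540$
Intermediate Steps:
$K{\left(c \right)} = -2 + c$ ($K{\left(c \right)} = -2 + c 1 = -2 + c$)
$M{\left(Q \right)} = Q \left(-2 + Q\right)$
$3 M{\left(5 \right)} 2 \cdot 6 = 3 \cdot 5 \left(-2 + 5\right) 2 \cdot 6 = 3 \cdot 5 \cdot 3 \cdot 2 \cdot 6 = 3 \cdot 15 \cdot 2 \cdot 6 = 45 \cdot 2 \cdot 6 = 90 \cdot 6 = 540$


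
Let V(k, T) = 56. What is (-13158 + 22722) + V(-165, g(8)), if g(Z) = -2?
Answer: 9620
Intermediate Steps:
(-13158 + 22722) + V(-165, g(8)) = (-13158 + 22722) + 56 = 9564 + 56 = 9620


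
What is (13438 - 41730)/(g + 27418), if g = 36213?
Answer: -28292/63631 ≈ -0.44463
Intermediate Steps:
(13438 - 41730)/(g + 27418) = (13438 - 41730)/(36213 + 27418) = -28292/63631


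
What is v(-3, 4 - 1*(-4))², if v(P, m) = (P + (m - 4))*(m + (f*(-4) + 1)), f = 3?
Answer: 9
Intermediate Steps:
v(P, m) = (-11 + m)*(-4 + P + m) (v(P, m) = (P + (m - 4))*(m + (3*(-4) + 1)) = (P + (-4 + m))*(m + (-12 + 1)) = (-4 + P + m)*(m - 11) = (-4 + P + m)*(-11 + m) = (-11 + m)*(-4 + P + m))
v(-3, 4 - 1*(-4))² = (44 + (4 - 1*(-4))² - 15*(4 - 1*(-4)) - 11*(-3) - 3*(4 - 1*(-4)))² = (44 + (4 + 4)² - 15*(4 + 4) + 33 - 3*(4 + 4))² = (44 + 8² - 15*8 + 33 - 3*8)² = (44 + 64 - 120 + 33 - 24)² = (-3)² = 9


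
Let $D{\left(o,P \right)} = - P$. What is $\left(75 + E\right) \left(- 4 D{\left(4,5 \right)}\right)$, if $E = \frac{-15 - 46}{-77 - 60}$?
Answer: $\frac{206720}{137} \approx 1508.9$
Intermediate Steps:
$E = \frac{61}{137}$ ($E = - \frac{61}{-137} = \left(-61\right) \left(- \frac{1}{137}\right) = \frac{61}{137} \approx 0.44526$)
$\left(75 + E\right) \left(- 4 D{\left(4,5 \right)}\right) = \left(75 + \frac{61}{137}\right) \left(- 4 \left(\left(-1\right) 5\right)\right) = \frac{10336 \left(\left(-4\right) \left(-5\right)\right)}{137} = \frac{10336}{137} \cdot 20 = \frac{206720}{137}$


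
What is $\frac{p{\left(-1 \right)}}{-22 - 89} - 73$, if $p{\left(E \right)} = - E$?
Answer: $- \frac{8104}{111} \approx -73.009$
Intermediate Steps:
$\frac{p{\left(-1 \right)}}{-22 - 89} - 73 = \frac{\left(-1\right) \left(-1\right)}{-22 - 89} - 73 = \frac{1}{-22 - 89} \cdot 1 - 73 = \frac{1}{-111} \cdot 1 - 73 = \left(- \frac{1}{111}\right) 1 - 73 = - \frac{1}{111} - 73 = - \frac{8104}{111}$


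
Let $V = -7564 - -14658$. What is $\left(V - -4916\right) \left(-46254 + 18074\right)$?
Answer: $-338441800$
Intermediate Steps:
$V = 7094$ ($V = -7564 + 14658 = 7094$)
$\left(V - -4916\right) \left(-46254 + 18074\right) = \left(7094 - -4916\right) \left(-46254 + 18074\right) = \left(7094 + \left(-8777 + 13693\right)\right) \left(-28180\right) = \left(7094 + 4916\right) \left(-28180\right) = 12010 \left(-28180\right) = -338441800$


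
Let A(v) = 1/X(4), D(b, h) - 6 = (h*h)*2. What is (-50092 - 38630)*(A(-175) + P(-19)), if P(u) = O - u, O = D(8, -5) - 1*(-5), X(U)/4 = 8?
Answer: -113608521/16 ≈ -7.1005e+6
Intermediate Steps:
D(b, h) = 6 + 2*h² (D(b, h) = 6 + (h*h)*2 = 6 + h²*2 = 6 + 2*h²)
X(U) = 32 (X(U) = 4*8 = 32)
O = 61 (O = (6 + 2*(-5)²) - 1*(-5) = (6 + 2*25) + 5 = (6 + 50) + 5 = 56 + 5 = 61)
P(u) = 61 - u
A(v) = 1/32
(-50092 - 38630)*(A(-175) + P(-19)) = (-50092 - 38630)*(1/32 + (61 - 1*(-19))) = -88722*(1/32 + (61 + 19)) = -88722*(1/32 + 80) = -88722*2561/32 = -113608521/16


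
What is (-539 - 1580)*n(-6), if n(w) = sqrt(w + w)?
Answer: -4238*I*sqrt(3) ≈ -7340.4*I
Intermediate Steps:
n(w) = sqrt(2)*sqrt(w) (n(w) = sqrt(2*w) = sqrt(2)*sqrt(w))
(-539 - 1580)*n(-6) = (-539 - 1580)*(sqrt(2)*sqrt(-6)) = -2119*sqrt(2)*I*sqrt(6) = -4238*I*sqrt(3)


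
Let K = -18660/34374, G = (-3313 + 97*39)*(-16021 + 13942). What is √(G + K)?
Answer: 4*I*√2004427028845/5729 ≈ 988.5*I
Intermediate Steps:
G = -977130 (G = (-3313 + 3783)*(-2079) = 470*(-2079) = -977130)
K = -3110/5729 (K = -18660*1/34374 = -3110/5729 ≈ -0.54285)
√(G + K) = √(-977130 - 3110/5729) = √(-5597980880/5729) = 4*I*√2004427028845/5729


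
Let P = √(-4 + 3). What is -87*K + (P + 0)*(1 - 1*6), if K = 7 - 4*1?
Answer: -261 - 5*I ≈ -261.0 - 5.0*I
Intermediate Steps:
P = I (P = √(-1) = I ≈ 1.0*I)
K = 3 (K = 7 - 4 = 3)
-87*K + (P + 0)*(1 - 1*6) = -87*3 + (I + 0)*(1 - 1*6) = -261 + I*(1 - 6) = -261 + I*(-5) = -261 - 5*I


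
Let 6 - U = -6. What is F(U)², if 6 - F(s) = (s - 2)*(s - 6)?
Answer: 2916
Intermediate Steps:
U = 12 (U = 6 - 1*(-6) = 6 + 6 = 12)
F(s) = 6 - (-6 + s)*(-2 + s) (F(s) = 6 - (s - 2)*(s - 6) = 6 - (-2 + s)*(-6 + s) = 6 - (-6 + s)*(-2 + s))
F(U)² = (-6 - 1*12² + 8*12)² = (-6 - 1*144 + 96)² = (-6 - 144 + 96)² = (-54)² = 2916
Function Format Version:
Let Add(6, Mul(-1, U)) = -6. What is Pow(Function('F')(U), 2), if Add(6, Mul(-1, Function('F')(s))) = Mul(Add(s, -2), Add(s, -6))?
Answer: 2916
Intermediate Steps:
U = 12 (U = Add(6, Mul(-1, -6)) = Add(6, 6) = 12)
Function('F')(s) = Add(6, Mul(-1, Add(-6, s), Add(-2, s))) (Function('F')(s) = Add(6, Mul(-1, Mul(Add(s, -2), Add(s, -6)))) = Add(6, Mul(-1, Mul(Add(-2, s), Add(-6, s)))) = Add(6, Mul(-1, Mul(Add(-6, s), Add(-2, s)))) = Add(6, Mul(-1, Add(-6, s), Add(-2, s))))
Pow(Function('F')(U), 2) = Pow(Add(-6, Mul(-1, Pow(12, 2)), Mul(8, 12)), 2) = Pow(Add(-6, Mul(-1, 144), 96), 2) = Pow(Add(-6, -144, 96), 2) = Pow(-54, 2) = 2916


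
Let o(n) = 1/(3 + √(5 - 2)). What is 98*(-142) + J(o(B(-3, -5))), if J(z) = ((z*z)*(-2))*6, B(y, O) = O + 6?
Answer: -13920 + 2*√3 ≈ -13917.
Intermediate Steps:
B(y, O) = 6 + O
o(n) = 1/(3 + √3)
J(z) = -12*z² (J(z) = (z²*(-2))*6 = -2*z²*6 = -12*z²)
98*(-142) + J(o(B(-3, -5))) = 98*(-142) - 12*(½ - √3/6)² = -13916 - 12*(½ - √3/6)²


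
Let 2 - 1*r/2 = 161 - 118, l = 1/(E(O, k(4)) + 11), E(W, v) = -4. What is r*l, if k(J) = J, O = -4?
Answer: -82/7 ≈ -11.714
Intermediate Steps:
l = 1/7 (l = 1/(-4 + 11) = 1/7 ≈ 0.14286)
r = -82 (r = 4 - 2*(161 - 118) = 4 - 2*43 = 4 - 86 = -82)
r*l = -82*1/7 = -82/7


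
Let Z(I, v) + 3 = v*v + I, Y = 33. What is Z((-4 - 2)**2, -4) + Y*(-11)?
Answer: -314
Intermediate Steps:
Z(I, v) = -3 + I + v**2 (Z(I, v) = -3 + (v*v + I) = -3 + (v**2 + I) = -3 + (I + v**2) = -3 + I + v**2)
Z((-4 - 2)**2, -4) + Y*(-11) = (-3 + (-4 - 2)**2 + (-4)**2) + 33*(-11) = (-3 + (-6)**2 + 16) - 363 = (-3 + 36 + 16) - 363 = 49 - 363 = -314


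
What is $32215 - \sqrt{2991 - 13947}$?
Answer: $32215 - 2 i \sqrt{2739} \approx 32215.0 - 104.67 i$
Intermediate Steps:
$32215 - \sqrt{2991 - 13947} = 32215 - \sqrt{-10956} = 32215 - 2 i \sqrt{2739}$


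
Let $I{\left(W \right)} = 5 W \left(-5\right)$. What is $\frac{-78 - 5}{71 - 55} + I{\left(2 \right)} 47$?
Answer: $- \frac{37683}{16} \approx -2355.2$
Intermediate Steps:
$I{\left(W \right)} = - 25 W$
$\frac{-78 - 5}{71 - 55} + I{\left(2 \right)} 47 = \frac{-78 - 5}{71 - 55} + \left(-25\right) 2 \cdot 47 = - \frac{83}{16} - 2350 = - \frac{37683}{16}$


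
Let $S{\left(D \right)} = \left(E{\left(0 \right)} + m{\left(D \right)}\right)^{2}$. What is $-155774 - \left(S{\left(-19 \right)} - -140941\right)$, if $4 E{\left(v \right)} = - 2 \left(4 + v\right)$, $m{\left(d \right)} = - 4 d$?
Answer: $-302191$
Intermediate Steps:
$E{\left(v \right)} = -2 - \frac{v}{2}$ ($E{\left(v \right)} = \frac{\left(-2\right) \left(4 + v\right)}{4} = \frac{-8 - 2 v}{4} = -2 - \frac{v}{2}$)
$S{\left(D \right)} = \left(-2 - 4 D\right)^{2}$ ($S{\left(D \right)} = \left(\left(-2 - 0\right) - 4 D\right)^{2} = \left(\left(-2 + 0\right) - 4 D\right)^{2} = \left(-2 - 4 D\right)^{2}$)
$-155774 - \left(S{\left(-19 \right)} - -140941\right) = -155774 - \left(4 \left(1 + 2 \left(-19\right)\right)^{2} - -140941\right) = -155774 - \left(4 \left(1 - 38\right)^{2} + 140941\right) = -155774 - \left(4 \left(-37\right)^{2} + 140941\right) = -155774 - \left(4 \cdot 1369 + 140941\right) = -155774 - \left(5476 + 140941\right) = -155774 - 146417 = -302191$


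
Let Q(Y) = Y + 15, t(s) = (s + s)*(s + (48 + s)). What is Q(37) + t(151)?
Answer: 105752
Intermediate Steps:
t(s) = 2*s*(48 + 2*s) (t(s) = (2*s)*(48 + 2*s) = 2*s*(48 + 2*s))
Q(Y) = 15 + Y
Q(37) + t(151) = (15 + 37) + 4*151*(24 + 151) = 52 + 4*151*175 = 52 + 105700 = 105752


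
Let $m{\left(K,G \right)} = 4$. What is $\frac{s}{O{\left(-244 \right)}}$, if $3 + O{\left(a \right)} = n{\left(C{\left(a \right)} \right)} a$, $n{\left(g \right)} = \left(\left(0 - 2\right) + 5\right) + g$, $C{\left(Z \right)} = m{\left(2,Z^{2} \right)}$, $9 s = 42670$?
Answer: $- \frac{42670}{15399} \approx -2.771$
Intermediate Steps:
$s = \frac{42670}{9}$ ($s = \frac{1}{9} \cdot 42670 = \frac{42670}{9} \approx 4741.1$)
$C{\left(Z \right)} = 4$
$n{\left(g \right)} = 3 + g$ ($n{\left(g \right)} = \left(-2 + 5\right) + g = 3 + g$)
$O{\left(a \right)} = -3 + 7 a$ ($O{\left(a \right)} = -3 + \left(3 + 4\right) a = -3 + 7 a$)
$\frac{s}{O{\left(-244 \right)}} = \frac{42670}{9 \left(-3 + 7 \left(-244\right)\right)} = \frac{42670}{9 \left(-3 - 1708\right)} = \frac{42670}{9 \left(-1711\right)} = \frac{42670}{9} \left(- \frac{1}{1711}\right) = - \frac{42670}{15399}$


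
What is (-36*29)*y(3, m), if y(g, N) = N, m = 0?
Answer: 0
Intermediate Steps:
(-36*29)*y(3, m) = -36*29*0 = -1044*0 = 0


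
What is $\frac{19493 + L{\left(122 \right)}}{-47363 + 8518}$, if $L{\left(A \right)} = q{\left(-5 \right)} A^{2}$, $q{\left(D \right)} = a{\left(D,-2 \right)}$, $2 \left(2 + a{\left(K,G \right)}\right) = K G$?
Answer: $- \frac{12829}{7769} \approx -1.6513$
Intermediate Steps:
$a{\left(K,G \right)} = -2 + \frac{G K}{2}$ ($a{\left(K,G \right)} = -2 + \frac{K G}{2} = -2 + \frac{G K}{2}$)
$q{\left(D \right)} = -2 - D$ ($q{\left(D \right)} = -2 + \frac{1}{2} \left(-2\right) D = -2 - D$)
$L{\left(A \right)} = 3 A^{2}$ ($L{\left(A \right)} = \left(-2 - -5\right) A^{2} = \left(-2 + 5\right) A^{2} = 3 A^{2}$)
$\frac{19493 + L{\left(122 \right)}}{-47363 + 8518} = \frac{19493 + 3 \cdot 122^{2}}{-47363 + 8518} = \frac{19493 + 3 \cdot 14884}{-38845} = \left(19493 + 44652\right) \left(- \frac{1}{38845}\right) = 64145 \left(- \frac{1}{38845}\right) = - \frac{12829}{7769}$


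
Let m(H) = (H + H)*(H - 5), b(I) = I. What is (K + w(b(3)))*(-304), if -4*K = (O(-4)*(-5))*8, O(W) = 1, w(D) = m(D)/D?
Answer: -1824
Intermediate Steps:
m(H) = 2*H*(-5 + H) (m(H) = (2*H)*(-5 + H) = 2*H*(-5 + H))
w(D) = -10 + 2*D (w(D) = (2*D*(-5 + D))/D = -10 + 2*D)
K = 10 (K = -1*(-5)*8/4 = -(-5)*8/4 = -1/4*(-40) = 10)
(K + w(b(3)))*(-304) = (10 + (-10 + 2*3))*(-304) = (10 + (-10 + 6))*(-304) = (10 - 4)*(-304) = 6*(-304) = -1824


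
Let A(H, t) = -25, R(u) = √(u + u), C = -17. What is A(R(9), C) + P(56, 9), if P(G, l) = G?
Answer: 31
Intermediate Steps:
R(u) = √2*√u (R(u) = √(2*u) = √2*√u)
A(R(9), C) + P(56, 9) = -25 + 56 = 31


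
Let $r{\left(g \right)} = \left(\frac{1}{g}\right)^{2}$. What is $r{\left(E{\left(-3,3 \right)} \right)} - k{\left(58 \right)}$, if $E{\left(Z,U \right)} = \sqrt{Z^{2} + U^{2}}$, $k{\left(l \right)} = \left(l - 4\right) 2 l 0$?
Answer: $\frac{1}{18} \approx 0.055556$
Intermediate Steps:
$k{\left(l \right)} = 0$ ($k{\left(l \right)} = \left(-4 + l\right) 2 l 0 = 2 l \left(-4 + l\right) 0 = 0$)
$E{\left(Z,U \right)} = \sqrt{U^{2} + Z^{2}}$
$r{\left(g \right)} = \frac{1}{g^{2}}$
$r{\left(E{\left(-3,3 \right)} \right)} - k{\left(58 \right)} = \frac{1}{3^{2} + \left(-3\right)^{2}} - 0 = \frac{1}{9 + 9} + 0 = \frac{1}{18} + 0 = \frac{1}{18}$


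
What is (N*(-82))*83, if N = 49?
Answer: -333494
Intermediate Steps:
(N*(-82))*83 = (49*(-82))*83 = -4018*83 = -333494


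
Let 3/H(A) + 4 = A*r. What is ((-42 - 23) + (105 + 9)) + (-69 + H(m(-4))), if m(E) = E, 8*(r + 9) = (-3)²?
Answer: -1094/55 ≈ -19.891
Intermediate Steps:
r = -63/8 (r = -9 + (⅛)*(-3)² = -9 + (⅛)*9 = -9 + 9/8 = -63/8 ≈ -7.8750)
H(A) = 3/(-4 - 63*A/8) (H(A) = 3/(-4 + A*(-63/8)) = 3/(-4 - 63*A/8))
((-42 - 23) + (105 + 9)) + (-69 + H(m(-4))) = ((-42 - 23) + (105 + 9)) + (-69 + 24/(-32 - 63*(-4))) = (-65 + 114) + (-69 + 24/(-32 + 252)) = 49 + (-69 + 24/220) = 49 + (-69 + 24*(1/220)) = 49 + (-69 + 6/55) = 49 - 3789/55 = -1094/55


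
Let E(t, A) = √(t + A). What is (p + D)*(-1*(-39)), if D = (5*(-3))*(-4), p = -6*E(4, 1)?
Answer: 2340 - 234*√5 ≈ 1816.8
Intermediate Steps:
E(t, A) = √(A + t)
p = -6*√5 (p = -6*√(1 + 4) = -6*√5 ≈ -13.416)
D = 60 (D = -15*(-4) = 60)
(p + D)*(-1*(-39)) = (-6*√5 + 60)*(-1*(-39)) = (60 - 6*√5)*39 = 2340 - 234*√5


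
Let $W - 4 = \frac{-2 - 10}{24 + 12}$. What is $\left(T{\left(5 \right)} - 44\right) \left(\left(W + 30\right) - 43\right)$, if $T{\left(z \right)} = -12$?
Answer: $\frac{1568}{3} \approx 522.67$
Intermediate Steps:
$W = \frac{11}{3}$ ($W = 4 + \frac{-2 - 10}{24 + 12} = 4 - \frac{12}{36} = 4 - \frac{1}{3} = \frac{11}{3} \approx 3.6667$)
$\left(T{\left(5 \right)} - 44\right) \left(\left(W + 30\right) - 43\right) = \left(-12 - 44\right) \left(\left(\frac{11}{3} + 30\right) - 43\right) = - 56 \left(\frac{101}{3} - 43\right) = \left(-56\right) \left(- \frac{28}{3}\right) = \frac{1568}{3}$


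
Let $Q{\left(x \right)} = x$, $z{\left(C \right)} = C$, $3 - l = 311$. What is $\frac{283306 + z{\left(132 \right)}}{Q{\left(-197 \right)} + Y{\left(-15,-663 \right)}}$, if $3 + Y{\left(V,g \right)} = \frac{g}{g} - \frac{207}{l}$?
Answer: $- \frac{87298904}{61085} \approx -1429.1$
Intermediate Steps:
$l = -308$ ($l = 3 - 311 = -308$)
$Y{\left(V,g \right)} = - \frac{409}{308}$ ($Y{\left(V,g \right)} = -3 + \left(\frac{g}{g} - \frac{207}{-308}\right) = -3 + \left(1 - - \frac{207}{308}\right) = -3 + \left(1 + \frac{207}{308}\right) = -3 + \frac{515}{308} = - \frac{409}{308}$)
$\frac{283306 + z{\left(132 \right)}}{Q{\left(-197 \right)} + Y{\left(-15,-663 \right)}} = \frac{283306 + 132}{-197 - \frac{409}{308}} = \frac{283438}{- \frac{61085}{308}} = 283438 \left(- \frac{308}{61085}\right) = - \frac{87298904}{61085}$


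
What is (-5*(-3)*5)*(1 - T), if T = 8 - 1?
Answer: -450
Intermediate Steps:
T = 7
(-5*(-3)*5)*(1 - T) = (-5*(-3)*5)*(1 - 1*7) = (15*5)*(1 - 7) = 75*(-6) = -450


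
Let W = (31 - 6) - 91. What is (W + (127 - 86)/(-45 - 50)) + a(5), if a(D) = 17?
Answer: -4696/95 ≈ -49.432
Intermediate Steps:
W = -66 (W = 25 - 91 = -66)
(W + (127 - 86)/(-45 - 50)) + a(5) = (-66 + (127 - 86)/(-45 - 50)) + 17 = (-66 + 41/(-95)) + 17 = (-66 + 41*(-1/95)) + 17 = (-66 - 41/95) + 17 = -6311/95 + 17 = -4696/95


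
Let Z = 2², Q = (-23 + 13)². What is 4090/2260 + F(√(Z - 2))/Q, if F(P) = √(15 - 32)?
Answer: 409/226 + I*√17/100 ≈ 1.8097 + 0.041231*I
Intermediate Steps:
Q = 100 (Q = (-10)² = 100)
Z = 4
F(P) = I*√17 (F(P) = √(-17) = I*√17)
4090/2260 + F(√(Z - 2))/Q = 4090/2260 + (I*√17)/100 = 4090*(1/2260) + (I*√17)*(1/100) = 409/226 + I*√17/100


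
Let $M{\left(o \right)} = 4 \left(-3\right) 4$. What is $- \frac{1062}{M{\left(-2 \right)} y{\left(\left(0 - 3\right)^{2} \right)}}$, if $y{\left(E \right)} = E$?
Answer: $\frac{59}{24} \approx 2.4583$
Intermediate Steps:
$M{\left(o \right)} = -48$ ($M{\left(o \right)} = \left(-12\right) 4 = -48$)
$- \frac{1062}{M{\left(-2 \right)} y{\left(\left(0 - 3\right)^{2} \right)}} = - \frac{1062}{\left(-48\right) \left(0 - 3\right)^{2}} = - \frac{1062}{\left(-48\right) \left(-3\right)^{2}} = - \frac{1062}{\left(-48\right) 9} = - \frac{1062}{-432} = \left(-1062\right) \left(- \frac{1}{432}\right) = \frac{59}{24}$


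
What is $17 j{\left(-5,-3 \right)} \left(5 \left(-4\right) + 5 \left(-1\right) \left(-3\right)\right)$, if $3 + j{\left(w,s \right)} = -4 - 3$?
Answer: $850$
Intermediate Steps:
$j{\left(w,s \right)} = -10$ ($j{\left(w,s \right)} = -3 - 7 = -10$)
$17 j{\left(-5,-3 \right)} \left(5 \left(-4\right) + 5 \left(-1\right) \left(-3\right)\right) = 17 \left(-10\right) \left(5 \left(-4\right) + 5 \left(-1\right) \left(-3\right)\right) = - 170 \left(-20 - -15\right) = - 170 \left(-20 + 15\right) = \left(-170\right) \left(-5\right) = 850$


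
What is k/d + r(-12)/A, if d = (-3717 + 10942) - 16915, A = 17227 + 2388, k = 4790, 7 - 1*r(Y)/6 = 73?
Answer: -9779309/19006935 ≈ -0.51451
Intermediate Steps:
r(Y) = -396 (r(Y) = 42 - 6*73 = 42 - 438 = -396)
A = 19615
d = -9690 (d = 7225 - 16915 = -9690)
k/d + r(-12)/A = 4790/(-9690) - 396/19615 = 4790*(-1/9690) - 396*1/19615 = -479/969 - 396/19615 = -9779309/19006935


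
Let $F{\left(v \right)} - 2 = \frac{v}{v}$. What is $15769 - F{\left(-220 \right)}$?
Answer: $15766$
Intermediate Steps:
$F{\left(v \right)} = 3$ ($F{\left(v \right)} = 2 + \frac{v}{v} = 2 + 1 = 3$)
$15769 - F{\left(-220 \right)} = 15769 - 3 = 15766$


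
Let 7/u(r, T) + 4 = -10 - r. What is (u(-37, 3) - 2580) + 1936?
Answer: -14805/23 ≈ -643.70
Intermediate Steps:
u(r, T) = 7/(-14 - r) (u(r, T) = 7/(-4 + (-10 - r)) = 7/(-14 - r))
(u(-37, 3) - 2580) + 1936 = (-7/(14 - 37) - 2580) + 1936 = (-7/(-23) - 2580) + 1936 = (-7*(-1/23) - 2580) + 1936 = (7/23 - 2580) + 1936 = -59333/23 + 1936 = -14805/23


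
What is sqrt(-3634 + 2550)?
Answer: 2*I*sqrt(271) ≈ 32.924*I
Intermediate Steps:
sqrt(-3634 + 2550) = sqrt(-1084) = 2*I*sqrt(271)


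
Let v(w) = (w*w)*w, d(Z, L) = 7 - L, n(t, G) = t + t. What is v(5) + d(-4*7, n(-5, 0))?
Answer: 142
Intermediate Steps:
n(t, G) = 2*t
v(w) = w³ (v(w) = w²*w = w³)
v(5) + d(-4*7, n(-5, 0)) = 5³ + (7 - 2*(-5)) = 125 + (7 - 1*(-10)) = 125 + (7 + 10) = 125 + 17 = 142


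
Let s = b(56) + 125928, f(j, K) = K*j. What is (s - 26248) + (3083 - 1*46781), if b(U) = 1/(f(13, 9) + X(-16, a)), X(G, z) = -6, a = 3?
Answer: 6214003/111 ≈ 55982.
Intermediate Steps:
b(U) = 1/111 (b(U) = 1/(9*13 - 6) = 1/(117 - 6) = 1/111)
s = 13978009/111 (s = 1/111 + 125928 = 13978009/111 ≈ 1.2593e+5)
(s - 26248) + (3083 - 1*46781) = (13978009/111 - 26248) + (3083 - 1*46781) = 11064481/111 + (3083 - 46781) = 11064481/111 - 43698 = 6214003/111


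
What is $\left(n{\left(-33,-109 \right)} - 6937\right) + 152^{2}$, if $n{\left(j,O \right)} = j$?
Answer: $16134$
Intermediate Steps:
$\left(n{\left(-33,-109 \right)} - 6937\right) + 152^{2} = \left(-33 - 6937\right) + 152^{2} = -6970 + 23104 = 16134$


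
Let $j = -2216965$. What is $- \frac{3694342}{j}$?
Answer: $\frac{3694342}{2216965} \approx 1.6664$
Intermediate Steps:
$- \frac{3694342}{j} = - \frac{3694342}{-2216965} = \left(-3694342\right) \left(- \frac{1}{2216965}\right) = \frac{3694342}{2216965}$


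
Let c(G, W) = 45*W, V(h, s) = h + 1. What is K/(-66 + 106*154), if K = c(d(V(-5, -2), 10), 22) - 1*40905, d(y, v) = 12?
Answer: -39915/16258 ≈ -2.4551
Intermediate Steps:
V(h, s) = 1 + h
K = -39915 (K = 45*22 - 1*40905 = 990 - 40905 = -39915)
K/(-66 + 106*154) = -39915/(-66 + 106*154) = -39915/(-66 + 16324) = -39915/16258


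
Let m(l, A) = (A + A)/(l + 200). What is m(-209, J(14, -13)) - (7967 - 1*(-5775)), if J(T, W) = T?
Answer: -123706/9 ≈ -13745.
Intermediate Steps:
m(l, A) = 2*A/(200 + l) (m(l, A) = (2*A)/(200 + l) = 2*A/(200 + l))
m(-209, J(14, -13)) - (7967 - 1*(-5775)) = 2*14/(200 - 209) - (7967 - 1*(-5775)) = 2*14/(-9) - (7967 + 5775) = 2*14*(-1/9) - 1*13742 = -28/9 - 13742 = -123706/9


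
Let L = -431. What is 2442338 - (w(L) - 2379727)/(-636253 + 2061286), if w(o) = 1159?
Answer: 1160138208574/475011 ≈ 2.4423e+6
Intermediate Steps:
2442338 - (w(L) - 2379727)/(-636253 + 2061286) = 2442338 - (1159 - 2379727)/(-636253 + 2061286) = 2442338 - (-2378568)/1425033 = 2442338 - 1*(-792856/475011) = 2442338 + 792856/475011 = 1160138208574/475011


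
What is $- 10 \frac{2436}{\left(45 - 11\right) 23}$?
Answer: $- \frac{12180}{391} \approx -31.151$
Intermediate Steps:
$- 10 \frac{2436}{\left(45 - 11\right) 23} = - 10 \frac{2436}{34 \cdot 23} = - 10 \cdot \frac{2436}{782} = - 10 \cdot 2436 \cdot \frac{1}{782} = \left(-10\right) \frac{1218}{391} = - \frac{12180}{391}$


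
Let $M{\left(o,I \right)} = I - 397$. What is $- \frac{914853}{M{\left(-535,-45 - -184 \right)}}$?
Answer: $\frac{304951}{86} \approx 3545.9$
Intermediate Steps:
$M{\left(o,I \right)} = -397 + I$
$- \frac{914853}{M{\left(-535,-45 - -184 \right)}} = - \frac{914853}{-397 - -139} = - \frac{914853}{-397 + \left(-45 + 184\right)} = - \frac{914853}{-397 + 139} = - \frac{914853}{-258} = \left(-914853\right) \left(- \frac{1}{258}\right) = \frac{304951}{86}$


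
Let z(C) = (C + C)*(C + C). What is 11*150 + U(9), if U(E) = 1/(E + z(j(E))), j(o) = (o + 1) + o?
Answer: 2397451/1453 ≈ 1650.0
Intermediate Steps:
j(o) = 1 + 2*o (j(o) = (1 + o) + o = 1 + 2*o)
z(C) = 4*C² (z(C) = (2*C)*(2*C) = 4*C²)
U(E) = 1/(E + 4*(1 + 2*E)²)
11*150 + U(9) = 11*150 + 1/(9 + 4*(1 + 2*9)²) = 1650 + 1/(9 + 4*(1 + 18)²) = 1650 + 1/(9 + 4*19²) = 1650 + 1/(9 + 4*361) = 1650 + 1/(9 + 1444) = 1650 + 1/1453 = 2397451/1453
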